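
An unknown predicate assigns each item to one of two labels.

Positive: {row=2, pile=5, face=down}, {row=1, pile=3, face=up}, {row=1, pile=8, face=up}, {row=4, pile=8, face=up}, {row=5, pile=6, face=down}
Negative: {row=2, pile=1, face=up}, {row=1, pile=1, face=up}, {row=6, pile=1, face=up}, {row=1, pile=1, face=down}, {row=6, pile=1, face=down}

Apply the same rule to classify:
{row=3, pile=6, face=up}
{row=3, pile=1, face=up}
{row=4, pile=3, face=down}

Every 'Positive' example satisfies: pile ≥ 3. None of the 'Negative' examples do.

Positive, Negative, Positive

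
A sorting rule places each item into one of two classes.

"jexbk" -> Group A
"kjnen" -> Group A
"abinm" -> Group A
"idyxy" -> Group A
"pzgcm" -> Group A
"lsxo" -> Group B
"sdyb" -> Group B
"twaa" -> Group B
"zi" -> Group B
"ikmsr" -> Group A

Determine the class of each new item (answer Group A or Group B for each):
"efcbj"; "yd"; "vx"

Group A, Group B, Group B

The simplest hypothesis consistent with all the labels is: odd length.
"efcbj": length 5 — fits, so Group A.
"yd": length 2 — doesn't qualify, so Group B.
"vx": length 2 — doesn't qualify, so Group B.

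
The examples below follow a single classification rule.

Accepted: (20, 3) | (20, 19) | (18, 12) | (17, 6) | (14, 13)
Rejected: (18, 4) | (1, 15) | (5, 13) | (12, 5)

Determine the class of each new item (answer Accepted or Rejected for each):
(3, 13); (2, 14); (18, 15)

Rejected, Rejected, Accepted

The classifier is using: sum ≥ 23.
(3, 13) — 3+13 = 16, hence Rejected. (2, 14) — 2+14 = 16, hence Rejected. (18, 15) — 18+15 = 33, hence Accepted.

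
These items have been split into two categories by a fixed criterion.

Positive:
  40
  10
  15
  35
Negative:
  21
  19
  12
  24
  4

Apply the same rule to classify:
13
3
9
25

Negative, Negative, Negative, Positive

The classifier is using: multiple of 5.
13: 13 = 5·2 + 3 — does not fit, so Negative.
3: 3 = 5·0 + 3 — does not fit, so Negative.
9: 9 = 5·1 + 4 — does not fit, so Negative.
25: 25 = 5·5 — matches, so Positive.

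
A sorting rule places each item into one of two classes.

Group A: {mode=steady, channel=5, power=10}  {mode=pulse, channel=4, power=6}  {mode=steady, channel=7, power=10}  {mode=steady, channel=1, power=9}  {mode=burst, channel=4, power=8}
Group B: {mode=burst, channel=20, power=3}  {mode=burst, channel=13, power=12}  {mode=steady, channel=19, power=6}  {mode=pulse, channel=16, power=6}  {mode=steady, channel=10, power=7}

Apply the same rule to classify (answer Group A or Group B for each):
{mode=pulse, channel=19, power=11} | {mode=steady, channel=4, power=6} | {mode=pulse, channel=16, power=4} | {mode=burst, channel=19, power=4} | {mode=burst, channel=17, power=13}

The classifier is using: channel ≤ 7.
{mode=pulse, channel=19, power=11}: Group B (channel = 19). {mode=steady, channel=4, power=6}: Group A (channel = 4). {mode=pulse, channel=16, power=4}: Group B (channel = 16). {mode=burst, channel=19, power=4}: Group B (channel = 19). {mode=burst, channel=17, power=13}: Group B (channel = 17).

Group B, Group A, Group B, Group B, Group B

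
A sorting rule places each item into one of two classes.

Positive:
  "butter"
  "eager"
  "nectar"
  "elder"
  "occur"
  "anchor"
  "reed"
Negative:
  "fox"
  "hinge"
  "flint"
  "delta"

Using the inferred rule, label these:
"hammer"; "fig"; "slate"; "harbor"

The rule appears to be: contains 'r'.

Positive, Negative, Negative, Positive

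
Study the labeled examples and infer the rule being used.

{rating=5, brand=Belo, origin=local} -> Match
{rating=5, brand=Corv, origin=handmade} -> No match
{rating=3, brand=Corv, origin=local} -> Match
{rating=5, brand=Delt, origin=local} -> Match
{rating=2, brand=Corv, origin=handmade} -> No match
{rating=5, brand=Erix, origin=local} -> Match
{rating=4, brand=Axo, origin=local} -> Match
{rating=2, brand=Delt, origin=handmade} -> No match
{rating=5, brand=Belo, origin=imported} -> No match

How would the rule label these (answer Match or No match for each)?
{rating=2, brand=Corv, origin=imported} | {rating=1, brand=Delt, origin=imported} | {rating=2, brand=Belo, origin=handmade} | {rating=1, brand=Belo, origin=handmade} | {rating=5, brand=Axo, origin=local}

No match, No match, No match, No match, Match

The common property of the 'Match' items is: origin is local. No 'No match' item has it.
{rating=2, brand=Corv, origin=imported}: origin is imported, fails the rule → No match. {rating=1, brand=Delt, origin=imported}: origin is imported, fails the rule → No match. {rating=2, brand=Belo, origin=handmade}: origin is handmade, fails the rule → No match. {rating=1, brand=Belo, origin=handmade}: origin is handmade, fails the rule → No match. {rating=5, brand=Axo, origin=local}: origin is local, passes → Match.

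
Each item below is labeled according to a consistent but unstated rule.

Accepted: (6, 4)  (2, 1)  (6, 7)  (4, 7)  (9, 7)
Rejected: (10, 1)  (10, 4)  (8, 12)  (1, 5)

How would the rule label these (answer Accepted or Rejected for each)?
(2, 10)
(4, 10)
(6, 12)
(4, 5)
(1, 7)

Rejected, Rejected, Rejected, Accepted, Rejected

The common property of the 'Accepted' items is: |first − second| ≤ 3. No 'Rejected' item has it.
Rejected: (2, 10), since |2−10| = 8. Rejected: (4, 10), since |4−10| = 6. Rejected: (6, 12), since |6−12| = 6. Accepted: (4, 5), since |4−5| = 1. Rejected: (1, 7), since |1−7| = 6.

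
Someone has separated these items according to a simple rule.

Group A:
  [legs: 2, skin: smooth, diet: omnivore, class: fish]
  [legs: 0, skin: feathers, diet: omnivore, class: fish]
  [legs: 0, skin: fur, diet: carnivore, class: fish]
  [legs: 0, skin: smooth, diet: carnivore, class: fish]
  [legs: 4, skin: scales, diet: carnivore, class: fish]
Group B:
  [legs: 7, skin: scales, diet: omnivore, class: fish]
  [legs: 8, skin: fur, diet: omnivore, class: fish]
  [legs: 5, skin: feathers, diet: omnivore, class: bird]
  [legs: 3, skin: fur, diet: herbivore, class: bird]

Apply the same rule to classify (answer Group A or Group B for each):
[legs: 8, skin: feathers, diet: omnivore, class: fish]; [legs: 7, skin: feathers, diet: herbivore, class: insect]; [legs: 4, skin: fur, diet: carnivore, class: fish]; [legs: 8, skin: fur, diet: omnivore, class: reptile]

Group B, Group B, Group A, Group B

The pattern is that an item is 'Group A' exactly when: class is fish AND legs ≤ 4.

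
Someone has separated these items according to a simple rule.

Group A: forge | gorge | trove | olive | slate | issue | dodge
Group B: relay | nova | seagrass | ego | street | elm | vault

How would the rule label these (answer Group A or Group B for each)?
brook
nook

Group B, Group B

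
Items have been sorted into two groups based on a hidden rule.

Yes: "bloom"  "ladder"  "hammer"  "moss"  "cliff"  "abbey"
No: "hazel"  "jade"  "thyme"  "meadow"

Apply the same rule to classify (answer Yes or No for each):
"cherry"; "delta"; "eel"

Yes, No, Yes

The rule appears to be: has a double letter.
"cherry" → 'rr' doubled → Yes.
"delta" → no doubled letter → No.
"eel" → 'ee' doubled → Yes.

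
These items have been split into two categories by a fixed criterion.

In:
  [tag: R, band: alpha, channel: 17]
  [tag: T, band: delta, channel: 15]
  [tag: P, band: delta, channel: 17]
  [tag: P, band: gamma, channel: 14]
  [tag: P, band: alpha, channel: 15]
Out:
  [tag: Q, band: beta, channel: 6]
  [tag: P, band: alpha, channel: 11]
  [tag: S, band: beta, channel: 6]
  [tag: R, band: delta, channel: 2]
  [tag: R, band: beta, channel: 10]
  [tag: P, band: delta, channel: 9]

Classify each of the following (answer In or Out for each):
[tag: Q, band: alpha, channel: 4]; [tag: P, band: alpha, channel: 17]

The rule appears to be: channel ≥ 14.
[tag: Q, band: alpha, channel: 4]: Out (channel = 4).
[tag: P, band: alpha, channel: 17]: In (channel = 17).

Out, In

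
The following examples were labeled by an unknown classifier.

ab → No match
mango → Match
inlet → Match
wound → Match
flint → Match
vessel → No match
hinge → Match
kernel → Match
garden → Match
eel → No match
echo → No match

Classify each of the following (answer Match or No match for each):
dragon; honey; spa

Match, Match, No match

Comparing the two groups points to one rule — contains 'n'.
dragon: Match (has 'n').
honey: Match (has 'n').
spa: No match (no 'n').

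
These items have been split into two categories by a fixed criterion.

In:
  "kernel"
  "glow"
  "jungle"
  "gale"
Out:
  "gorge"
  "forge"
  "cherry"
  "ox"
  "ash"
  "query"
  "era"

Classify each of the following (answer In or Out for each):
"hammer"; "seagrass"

Out, Out

Checking candidate rules against both groups, what survives is: contains 'l'.
"hammer": Out (no 'l'). "seagrass": Out (no 'l').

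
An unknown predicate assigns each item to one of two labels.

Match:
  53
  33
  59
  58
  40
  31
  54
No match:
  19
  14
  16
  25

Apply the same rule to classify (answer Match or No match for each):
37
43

Match, Match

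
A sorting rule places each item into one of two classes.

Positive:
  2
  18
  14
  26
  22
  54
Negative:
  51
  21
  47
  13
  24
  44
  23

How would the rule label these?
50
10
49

Positive, Positive, Negative

One predicate separates the groups cleanly: ≡ 2 (mod 4).
50: 50 mod 4 = 2 — has this property, so Positive. 10: 10 mod 4 = 2 — has this property, so Positive. 49: 49 mod 4 = 1 — lacks this property, so Negative.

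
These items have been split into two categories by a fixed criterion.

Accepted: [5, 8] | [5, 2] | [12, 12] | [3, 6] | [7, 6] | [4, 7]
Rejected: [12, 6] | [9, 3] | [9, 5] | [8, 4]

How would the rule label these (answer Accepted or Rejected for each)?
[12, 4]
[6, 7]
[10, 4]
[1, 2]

Every 'Accepted' example satisfies: |first − second| ≤ 3. None of the 'Rejected' examples do.

Rejected, Accepted, Rejected, Accepted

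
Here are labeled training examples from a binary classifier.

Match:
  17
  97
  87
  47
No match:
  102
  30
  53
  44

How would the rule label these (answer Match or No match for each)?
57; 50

Every 'Match' example satisfies: ends in digit 7. None of the 'No match' examples do.
57: last digit 7, matches → Match.
50: last digit 0, does not fit → No match.

Match, No match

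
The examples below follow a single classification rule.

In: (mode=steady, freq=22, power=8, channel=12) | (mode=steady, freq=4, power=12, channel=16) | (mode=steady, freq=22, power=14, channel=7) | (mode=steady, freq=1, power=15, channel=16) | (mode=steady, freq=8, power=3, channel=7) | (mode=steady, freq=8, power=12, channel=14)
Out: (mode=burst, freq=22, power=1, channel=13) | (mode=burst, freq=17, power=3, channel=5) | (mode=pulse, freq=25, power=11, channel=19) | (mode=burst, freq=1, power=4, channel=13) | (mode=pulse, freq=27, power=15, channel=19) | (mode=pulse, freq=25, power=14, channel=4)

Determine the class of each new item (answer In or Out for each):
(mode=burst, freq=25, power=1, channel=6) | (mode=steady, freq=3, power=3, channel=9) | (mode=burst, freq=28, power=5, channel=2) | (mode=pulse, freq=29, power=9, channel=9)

All 'In' examples share one property — mode is steady — and every 'Out' example lacks it.
(mode=burst, freq=25, power=1, channel=6): mode is burst, fails this test → Out.
(mode=steady, freq=3, power=3, channel=9): mode is steady, checks out → In.
(mode=burst, freq=28, power=5, channel=2): mode is burst, fails this test → Out.
(mode=pulse, freq=29, power=9, channel=9): mode is pulse, fails this test → Out.

Out, In, Out, Out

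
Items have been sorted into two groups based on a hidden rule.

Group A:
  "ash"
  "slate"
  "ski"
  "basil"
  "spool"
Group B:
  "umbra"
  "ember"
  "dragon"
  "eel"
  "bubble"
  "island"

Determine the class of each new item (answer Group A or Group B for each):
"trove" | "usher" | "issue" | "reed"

The classifier is using: odd length AND contains 's'.
"trove": Group B (length 5, no 's').
"usher": Group A (length 5, has 's').
"issue": Group A (length 5, has 's').
"reed": Group B (length 4, no 's').

Group B, Group A, Group A, Group B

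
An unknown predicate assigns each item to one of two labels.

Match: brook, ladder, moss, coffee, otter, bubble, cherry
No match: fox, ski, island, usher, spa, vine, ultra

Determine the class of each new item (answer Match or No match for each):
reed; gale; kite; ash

The rule appears to be: has a double letter.
reed: 'ee' doubled — meets the rule, so Match. gale: no doubled letter — does not pass, so No match. kite: no doubled letter — does not pass, so No match. ash: no doubled letter — does not pass, so No match.

Match, No match, No match, No match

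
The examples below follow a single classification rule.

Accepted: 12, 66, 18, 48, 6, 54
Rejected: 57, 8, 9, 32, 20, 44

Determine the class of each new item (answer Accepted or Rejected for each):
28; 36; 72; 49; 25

Rule: multiple of 6. This holds for each 'Accepted' example and fails for each 'Rejected' one.

Rejected, Accepted, Accepted, Rejected, Rejected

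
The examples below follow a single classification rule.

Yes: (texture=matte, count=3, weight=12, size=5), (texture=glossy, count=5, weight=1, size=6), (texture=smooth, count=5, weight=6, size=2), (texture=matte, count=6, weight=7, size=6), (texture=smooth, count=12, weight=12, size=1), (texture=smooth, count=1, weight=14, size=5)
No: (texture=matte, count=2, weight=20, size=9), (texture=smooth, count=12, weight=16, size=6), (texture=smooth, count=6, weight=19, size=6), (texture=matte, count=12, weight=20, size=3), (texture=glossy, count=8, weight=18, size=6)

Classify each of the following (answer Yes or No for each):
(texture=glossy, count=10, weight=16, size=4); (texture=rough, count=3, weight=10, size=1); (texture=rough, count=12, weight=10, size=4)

No, Yes, Yes

The simplest hypothesis consistent with all the labels is: weight ≤ 14.
(texture=glossy, count=10, weight=16, size=4): weight = 16, doesn't match → No.
(texture=rough, count=3, weight=10, size=1): weight = 10, checks out → Yes.
(texture=rough, count=12, weight=10, size=4): weight = 10, checks out → Yes.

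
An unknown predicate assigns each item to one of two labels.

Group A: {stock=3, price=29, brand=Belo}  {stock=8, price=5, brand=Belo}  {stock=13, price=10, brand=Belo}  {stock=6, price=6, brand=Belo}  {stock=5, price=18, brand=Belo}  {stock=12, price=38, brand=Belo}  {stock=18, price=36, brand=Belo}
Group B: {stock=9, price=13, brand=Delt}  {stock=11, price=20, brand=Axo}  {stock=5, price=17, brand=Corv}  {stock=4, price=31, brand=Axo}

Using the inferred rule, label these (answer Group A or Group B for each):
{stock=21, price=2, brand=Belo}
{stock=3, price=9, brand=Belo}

Every 'Group A' example satisfies: brand is Belo. None of the 'Group B' examples do.
{stock=21, price=2, brand=Belo}: Group A (brand is Belo). {stock=3, price=9, brand=Belo}: Group A (brand is Belo).

Group A, Group A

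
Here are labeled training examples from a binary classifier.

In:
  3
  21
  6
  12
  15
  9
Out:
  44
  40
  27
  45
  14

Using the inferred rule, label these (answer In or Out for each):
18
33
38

Every 'In' example satisfies: multiple of 3 AND at most 21. None of the 'Out' examples do.
In: 18, since 18 = 3·6, 18 ≤ 21. Out: 33, since 33 = 3·11, 33 > 21. Out: 38, since 38 = 3·12 + 2, 38 > 21.

In, Out, Out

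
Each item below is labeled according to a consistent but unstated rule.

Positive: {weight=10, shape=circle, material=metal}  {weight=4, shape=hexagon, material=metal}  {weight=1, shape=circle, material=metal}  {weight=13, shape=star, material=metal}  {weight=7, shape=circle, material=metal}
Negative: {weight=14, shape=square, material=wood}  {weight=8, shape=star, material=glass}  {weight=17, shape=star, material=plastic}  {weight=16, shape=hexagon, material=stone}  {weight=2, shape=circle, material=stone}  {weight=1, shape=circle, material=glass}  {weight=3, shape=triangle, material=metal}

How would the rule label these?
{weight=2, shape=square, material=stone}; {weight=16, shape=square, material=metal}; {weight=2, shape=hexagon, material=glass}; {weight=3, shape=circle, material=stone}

Negative, Positive, Negative, Negative

The classifier is using: material is metal AND weight ≠ 3.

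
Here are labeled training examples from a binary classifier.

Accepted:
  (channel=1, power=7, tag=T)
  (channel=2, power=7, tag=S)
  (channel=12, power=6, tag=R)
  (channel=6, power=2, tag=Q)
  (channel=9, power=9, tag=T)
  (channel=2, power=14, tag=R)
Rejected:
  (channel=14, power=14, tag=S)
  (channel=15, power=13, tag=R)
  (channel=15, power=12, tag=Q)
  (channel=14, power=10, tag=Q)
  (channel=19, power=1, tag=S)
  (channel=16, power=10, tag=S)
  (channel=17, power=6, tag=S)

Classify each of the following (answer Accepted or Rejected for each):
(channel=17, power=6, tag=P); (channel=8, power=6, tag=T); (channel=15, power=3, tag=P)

All 'Accepted' examples share one property — channel ≤ 12 — and every 'Rejected' example lacks it.
(channel=17, power=6, tag=P) — channel = 17, hence Rejected.
(channel=8, power=6, tag=T) — channel = 8, hence Accepted.
(channel=15, power=3, tag=P) — channel = 15, hence Rejected.

Rejected, Accepted, Rejected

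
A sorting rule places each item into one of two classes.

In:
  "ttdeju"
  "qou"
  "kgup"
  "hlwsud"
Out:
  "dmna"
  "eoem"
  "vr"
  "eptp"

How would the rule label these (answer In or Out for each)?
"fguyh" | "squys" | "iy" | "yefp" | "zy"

In, In, Out, Out, Out

The pattern is that an item is 'In' exactly when: contains 'u'.
"fguyh" → has 'u' → In. "squys" → has 'u' → In. "iy" → no 'u' → Out. "yefp" → no 'u' → Out. "zy" → no 'u' → Out.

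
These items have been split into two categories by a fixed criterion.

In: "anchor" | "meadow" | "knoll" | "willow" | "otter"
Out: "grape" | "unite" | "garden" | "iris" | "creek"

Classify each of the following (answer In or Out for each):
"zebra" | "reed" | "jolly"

Out, Out, In

Checking candidate rules against both groups, what survives is: contains 'o'.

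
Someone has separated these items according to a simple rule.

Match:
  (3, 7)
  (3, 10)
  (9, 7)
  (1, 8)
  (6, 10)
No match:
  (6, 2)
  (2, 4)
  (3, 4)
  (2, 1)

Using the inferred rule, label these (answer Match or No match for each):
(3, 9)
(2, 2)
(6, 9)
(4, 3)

Match, No match, Match, No match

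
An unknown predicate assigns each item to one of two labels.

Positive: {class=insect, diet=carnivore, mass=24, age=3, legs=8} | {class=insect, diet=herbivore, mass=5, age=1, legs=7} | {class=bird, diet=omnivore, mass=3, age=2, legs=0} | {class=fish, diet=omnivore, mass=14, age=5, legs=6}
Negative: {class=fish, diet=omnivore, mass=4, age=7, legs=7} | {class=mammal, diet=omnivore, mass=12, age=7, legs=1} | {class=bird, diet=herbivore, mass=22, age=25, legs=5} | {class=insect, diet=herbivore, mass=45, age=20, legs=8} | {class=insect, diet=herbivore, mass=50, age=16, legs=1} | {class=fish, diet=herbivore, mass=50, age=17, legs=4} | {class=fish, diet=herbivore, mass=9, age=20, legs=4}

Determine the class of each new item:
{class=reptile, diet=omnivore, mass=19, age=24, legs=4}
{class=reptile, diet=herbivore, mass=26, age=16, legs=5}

Negative, Negative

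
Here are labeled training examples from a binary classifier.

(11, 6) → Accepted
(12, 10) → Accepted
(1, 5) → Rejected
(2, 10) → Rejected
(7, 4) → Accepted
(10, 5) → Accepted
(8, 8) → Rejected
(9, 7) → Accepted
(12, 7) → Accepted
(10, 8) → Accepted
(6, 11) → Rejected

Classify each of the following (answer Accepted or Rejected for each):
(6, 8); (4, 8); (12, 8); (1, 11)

The common property of the 'Accepted' items is: first > second. No 'Rejected' item has it.

Rejected, Rejected, Accepted, Rejected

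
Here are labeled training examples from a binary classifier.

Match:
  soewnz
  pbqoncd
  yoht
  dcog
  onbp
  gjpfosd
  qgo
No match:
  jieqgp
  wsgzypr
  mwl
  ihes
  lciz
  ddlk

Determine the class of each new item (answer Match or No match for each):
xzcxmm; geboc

All 'Match' examples share one property — contains 'o' — and every 'No match' example lacks it.
xzcxmm: no 'o' — lacks this property, so No match. geboc: has 'o' — satisfies this, so Match.

No match, Match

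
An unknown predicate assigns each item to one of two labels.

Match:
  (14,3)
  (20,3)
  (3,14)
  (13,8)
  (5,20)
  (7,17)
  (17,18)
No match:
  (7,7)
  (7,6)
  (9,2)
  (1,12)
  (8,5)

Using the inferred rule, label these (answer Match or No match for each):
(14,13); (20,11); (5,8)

The distinguishing property — sum ≥ 17 — holds for all the 'Match' cases and none of the 'No match' cases.
(14,13): 14+13 = 27 — meets the rule, so Match. (20,11): 20+11 = 31 — meets the rule, so Match. (5,8): 5+8 = 13 — doesn't match, so No match.

Match, Match, No match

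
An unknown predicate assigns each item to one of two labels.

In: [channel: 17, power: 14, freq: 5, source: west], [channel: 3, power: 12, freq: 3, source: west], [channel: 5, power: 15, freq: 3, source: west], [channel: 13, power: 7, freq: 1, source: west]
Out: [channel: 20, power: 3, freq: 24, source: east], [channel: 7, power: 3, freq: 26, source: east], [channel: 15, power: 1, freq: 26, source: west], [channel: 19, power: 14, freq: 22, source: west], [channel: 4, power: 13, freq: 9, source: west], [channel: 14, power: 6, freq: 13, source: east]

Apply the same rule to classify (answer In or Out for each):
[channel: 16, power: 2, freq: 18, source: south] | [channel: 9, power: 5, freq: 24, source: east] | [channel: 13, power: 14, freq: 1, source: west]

Out, Out, In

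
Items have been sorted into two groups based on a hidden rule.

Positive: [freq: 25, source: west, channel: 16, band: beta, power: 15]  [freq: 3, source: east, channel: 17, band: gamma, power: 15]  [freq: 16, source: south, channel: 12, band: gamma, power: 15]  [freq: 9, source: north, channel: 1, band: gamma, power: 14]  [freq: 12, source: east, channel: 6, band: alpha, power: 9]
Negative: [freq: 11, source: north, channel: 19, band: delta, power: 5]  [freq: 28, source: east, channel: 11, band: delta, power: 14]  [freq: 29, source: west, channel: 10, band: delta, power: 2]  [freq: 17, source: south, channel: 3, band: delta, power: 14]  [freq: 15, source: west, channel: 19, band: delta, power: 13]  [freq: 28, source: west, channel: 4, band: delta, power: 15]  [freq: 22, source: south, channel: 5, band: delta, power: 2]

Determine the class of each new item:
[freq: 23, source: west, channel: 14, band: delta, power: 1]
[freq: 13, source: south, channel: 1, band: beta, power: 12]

Negative, Positive

A rule that fits every label: band is not delta — true of each 'Positive' example, false of each 'Negative' one.
Negative: [freq: 23, source: west, channel: 14, band: delta, power: 1], since band is delta.
Positive: [freq: 13, source: south, channel: 1, band: beta, power: 12], since band is beta.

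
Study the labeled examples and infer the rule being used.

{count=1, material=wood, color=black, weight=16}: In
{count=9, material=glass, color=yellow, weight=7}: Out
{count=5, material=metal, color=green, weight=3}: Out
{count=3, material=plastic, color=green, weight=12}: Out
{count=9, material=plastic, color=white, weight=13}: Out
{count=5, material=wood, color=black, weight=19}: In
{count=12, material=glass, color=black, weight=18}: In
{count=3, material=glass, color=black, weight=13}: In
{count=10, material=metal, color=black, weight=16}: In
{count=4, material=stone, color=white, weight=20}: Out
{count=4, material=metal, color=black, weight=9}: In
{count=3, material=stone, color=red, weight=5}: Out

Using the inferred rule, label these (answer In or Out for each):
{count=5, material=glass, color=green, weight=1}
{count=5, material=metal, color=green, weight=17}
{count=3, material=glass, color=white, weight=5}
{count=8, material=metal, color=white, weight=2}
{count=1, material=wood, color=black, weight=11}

Out, Out, Out, Out, In

All 'In' examples share one property — color is black — and every 'Out' example lacks it.
{count=5, material=glass, color=green, weight=1}: Out (color is green).
{count=5, material=metal, color=green, weight=17}: Out (color is green).
{count=3, material=glass, color=white, weight=5}: Out (color is white).
{count=8, material=metal, color=white, weight=2}: Out (color is white).
{count=1, material=wood, color=black, weight=11}: In (color is black).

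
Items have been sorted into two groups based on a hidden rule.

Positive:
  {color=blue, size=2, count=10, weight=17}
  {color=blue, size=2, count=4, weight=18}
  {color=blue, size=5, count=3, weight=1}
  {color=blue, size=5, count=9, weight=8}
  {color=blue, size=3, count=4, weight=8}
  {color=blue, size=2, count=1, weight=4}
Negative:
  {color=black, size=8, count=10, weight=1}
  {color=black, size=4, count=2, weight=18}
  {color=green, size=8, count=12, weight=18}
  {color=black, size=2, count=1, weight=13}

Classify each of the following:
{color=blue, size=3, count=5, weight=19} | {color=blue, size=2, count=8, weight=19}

Positive, Positive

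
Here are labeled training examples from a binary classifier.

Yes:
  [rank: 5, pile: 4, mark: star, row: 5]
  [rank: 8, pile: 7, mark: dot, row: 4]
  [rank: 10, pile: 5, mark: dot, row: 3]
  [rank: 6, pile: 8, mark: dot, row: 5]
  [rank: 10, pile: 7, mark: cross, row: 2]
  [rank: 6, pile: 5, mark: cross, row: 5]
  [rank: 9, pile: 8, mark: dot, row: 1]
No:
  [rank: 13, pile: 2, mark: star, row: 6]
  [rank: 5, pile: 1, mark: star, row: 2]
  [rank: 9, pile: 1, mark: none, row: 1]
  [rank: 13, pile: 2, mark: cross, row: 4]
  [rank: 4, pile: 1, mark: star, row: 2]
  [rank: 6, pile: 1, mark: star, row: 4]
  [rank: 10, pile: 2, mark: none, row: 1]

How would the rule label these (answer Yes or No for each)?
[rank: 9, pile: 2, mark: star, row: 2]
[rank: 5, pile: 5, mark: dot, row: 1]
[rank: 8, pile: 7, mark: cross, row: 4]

The simplest hypothesis consistent with all the labels is: pile ≥ 4.
No: [rank: 9, pile: 2, mark: star, row: 2], since pile = 2. Yes: [rank: 5, pile: 5, mark: dot, row: 1], since pile = 5. Yes: [rank: 8, pile: 7, mark: cross, row: 4], since pile = 7.

No, Yes, Yes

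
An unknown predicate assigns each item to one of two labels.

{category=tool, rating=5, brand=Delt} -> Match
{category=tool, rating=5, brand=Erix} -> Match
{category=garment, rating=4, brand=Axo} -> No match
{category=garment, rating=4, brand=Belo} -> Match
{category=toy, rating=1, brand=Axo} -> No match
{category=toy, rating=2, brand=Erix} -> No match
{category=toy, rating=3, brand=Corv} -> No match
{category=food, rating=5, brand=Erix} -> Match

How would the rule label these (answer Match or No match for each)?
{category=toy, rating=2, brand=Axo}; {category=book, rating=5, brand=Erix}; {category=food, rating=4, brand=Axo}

No match, Match, No match

Rule: brand is Belo OR rating = 5. This holds for each 'Match' example and fails for each 'No match' one.
{category=toy, rating=2, brand=Axo} → brand is Axo, rating = 2 → No match.
{category=book, rating=5, brand=Erix} → brand is Erix, rating = 5 → Match.
{category=food, rating=4, brand=Axo} → brand is Axo, rating = 4 → No match.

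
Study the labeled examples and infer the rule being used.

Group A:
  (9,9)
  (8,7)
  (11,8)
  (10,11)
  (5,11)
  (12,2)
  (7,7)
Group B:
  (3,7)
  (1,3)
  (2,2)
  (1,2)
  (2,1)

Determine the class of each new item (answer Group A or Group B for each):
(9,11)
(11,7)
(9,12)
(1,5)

Group A, Group A, Group A, Group B

A rule that fits every label: sum ≥ 14 — true of each 'Group A' example, false of each 'Group B' one.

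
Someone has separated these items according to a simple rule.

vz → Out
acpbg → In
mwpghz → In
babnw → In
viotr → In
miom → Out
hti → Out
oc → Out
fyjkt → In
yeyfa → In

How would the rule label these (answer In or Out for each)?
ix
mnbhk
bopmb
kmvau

Out, In, In, In

The rule appears to be: length ≥ 5.
ix: length 2, fails the rule → Out. mnbhk: length 5, fits → In. bopmb: length 5, fits → In. kmvau: length 5, fits → In.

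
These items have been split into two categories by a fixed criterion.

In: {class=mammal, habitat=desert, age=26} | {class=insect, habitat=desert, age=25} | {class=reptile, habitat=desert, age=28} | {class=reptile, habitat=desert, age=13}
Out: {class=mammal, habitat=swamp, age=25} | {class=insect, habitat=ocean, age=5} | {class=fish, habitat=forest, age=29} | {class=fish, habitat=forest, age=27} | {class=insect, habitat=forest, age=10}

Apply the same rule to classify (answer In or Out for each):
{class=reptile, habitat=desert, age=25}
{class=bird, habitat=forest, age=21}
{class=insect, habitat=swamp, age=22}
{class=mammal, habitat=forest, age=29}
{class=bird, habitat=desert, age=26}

Rule: habitat is desert. This holds for each 'In' example and fails for each 'Out' one.
{class=reptile, habitat=desert, age=25} → habitat is desert → In.
{class=bird, habitat=forest, age=21} → habitat is forest → Out.
{class=insect, habitat=swamp, age=22} → habitat is swamp → Out.
{class=mammal, habitat=forest, age=29} → habitat is forest → Out.
{class=bird, habitat=desert, age=26} → habitat is desert → In.

In, Out, Out, Out, In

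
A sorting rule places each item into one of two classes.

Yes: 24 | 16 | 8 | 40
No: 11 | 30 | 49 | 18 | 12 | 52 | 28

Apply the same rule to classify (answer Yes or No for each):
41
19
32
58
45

All 'Yes' examples share one property — multiple of 8 — and every 'No' example lacks it.
41 — 41 = 8·5 + 1, hence No. 19 — 19 = 8·2 + 3, hence No. 32 — 32 = 8·4, hence Yes. 58 — 58 = 8·7 + 2, hence No. 45 — 45 = 8·5 + 5, hence No.

No, No, Yes, No, No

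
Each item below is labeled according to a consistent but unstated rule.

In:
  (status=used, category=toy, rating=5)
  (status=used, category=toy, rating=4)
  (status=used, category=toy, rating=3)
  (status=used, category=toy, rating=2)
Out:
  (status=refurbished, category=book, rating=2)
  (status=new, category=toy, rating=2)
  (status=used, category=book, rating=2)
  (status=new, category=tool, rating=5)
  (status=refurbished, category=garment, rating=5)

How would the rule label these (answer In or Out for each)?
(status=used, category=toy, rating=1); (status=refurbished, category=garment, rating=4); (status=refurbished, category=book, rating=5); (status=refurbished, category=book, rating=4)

One predicate separates the groups cleanly: status is used AND category is toy.

In, Out, Out, Out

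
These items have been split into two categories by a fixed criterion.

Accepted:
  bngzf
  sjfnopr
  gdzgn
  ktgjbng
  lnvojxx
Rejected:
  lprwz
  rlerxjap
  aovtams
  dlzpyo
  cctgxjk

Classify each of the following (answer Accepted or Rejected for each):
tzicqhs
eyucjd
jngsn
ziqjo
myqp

Every 'Accepted' example satisfies: contains 'n'. None of the 'Rejected' examples do.
tzicqhs: Rejected (no 'n'). eyucjd: Rejected (no 'n'). jngsn: Accepted (has 'n'). ziqjo: Rejected (no 'n'). myqp: Rejected (no 'n').

Rejected, Rejected, Accepted, Rejected, Rejected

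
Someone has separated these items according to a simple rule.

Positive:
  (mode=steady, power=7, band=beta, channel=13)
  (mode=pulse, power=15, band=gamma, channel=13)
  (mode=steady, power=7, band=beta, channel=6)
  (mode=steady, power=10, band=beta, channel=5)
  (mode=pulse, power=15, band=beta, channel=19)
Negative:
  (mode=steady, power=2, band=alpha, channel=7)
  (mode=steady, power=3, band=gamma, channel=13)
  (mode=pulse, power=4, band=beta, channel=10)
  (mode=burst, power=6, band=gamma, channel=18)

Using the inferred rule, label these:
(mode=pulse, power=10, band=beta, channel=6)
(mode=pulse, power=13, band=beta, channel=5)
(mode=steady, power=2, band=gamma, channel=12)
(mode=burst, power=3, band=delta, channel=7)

Positive, Positive, Negative, Negative

All 'Positive' examples share one property — power ≥ 7 — and every 'Negative' example lacks it.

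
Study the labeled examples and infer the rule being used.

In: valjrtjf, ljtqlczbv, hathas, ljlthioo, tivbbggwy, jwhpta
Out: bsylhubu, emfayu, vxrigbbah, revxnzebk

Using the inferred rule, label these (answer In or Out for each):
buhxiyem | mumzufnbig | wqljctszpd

Out, Out, In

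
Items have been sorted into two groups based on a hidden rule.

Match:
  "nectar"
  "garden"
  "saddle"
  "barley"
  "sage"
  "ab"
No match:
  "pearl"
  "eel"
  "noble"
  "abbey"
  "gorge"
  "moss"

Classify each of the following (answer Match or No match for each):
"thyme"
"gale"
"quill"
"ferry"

No match, Match, No match, No match

Rule: even length AND contains 'a'. This holds for each 'Match' example and fails for each 'No match' one.
"thyme" — length 5, no 'a', hence No match.
"gale" — length 4, has 'a', hence Match.
"quill" — length 5, no 'a', hence No match.
"ferry" — length 5, no 'a', hence No match.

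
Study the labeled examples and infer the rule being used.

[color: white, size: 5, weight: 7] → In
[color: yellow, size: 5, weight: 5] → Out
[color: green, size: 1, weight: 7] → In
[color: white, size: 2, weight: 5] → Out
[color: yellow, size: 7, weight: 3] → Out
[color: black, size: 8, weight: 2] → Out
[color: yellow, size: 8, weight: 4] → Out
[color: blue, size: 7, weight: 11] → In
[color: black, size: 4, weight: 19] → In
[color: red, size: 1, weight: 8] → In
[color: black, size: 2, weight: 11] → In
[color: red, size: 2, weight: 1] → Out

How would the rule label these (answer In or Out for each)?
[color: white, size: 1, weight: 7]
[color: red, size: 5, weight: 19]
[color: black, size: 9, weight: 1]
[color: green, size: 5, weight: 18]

In, In, Out, In

Every 'In' example satisfies: weight ≥ 7. None of the 'Out' examples do.
In: [color: white, size: 1, weight: 7], since weight = 7.
In: [color: red, size: 5, weight: 19], since weight = 19.
Out: [color: black, size: 9, weight: 1], since weight = 1.
In: [color: green, size: 5, weight: 18], since weight = 18.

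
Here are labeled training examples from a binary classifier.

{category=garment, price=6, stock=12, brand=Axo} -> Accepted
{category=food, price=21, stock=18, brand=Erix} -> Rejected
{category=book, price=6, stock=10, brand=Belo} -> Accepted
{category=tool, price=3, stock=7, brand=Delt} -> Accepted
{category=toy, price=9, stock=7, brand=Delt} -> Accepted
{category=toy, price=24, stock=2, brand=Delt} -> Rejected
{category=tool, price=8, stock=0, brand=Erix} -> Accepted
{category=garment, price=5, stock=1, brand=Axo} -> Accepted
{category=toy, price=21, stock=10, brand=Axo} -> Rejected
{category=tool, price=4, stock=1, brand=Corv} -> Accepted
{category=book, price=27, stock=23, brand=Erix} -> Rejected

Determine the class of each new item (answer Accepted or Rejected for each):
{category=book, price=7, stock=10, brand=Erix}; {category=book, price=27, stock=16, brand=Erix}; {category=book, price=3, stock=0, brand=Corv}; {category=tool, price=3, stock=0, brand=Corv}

Accepted, Rejected, Accepted, Accepted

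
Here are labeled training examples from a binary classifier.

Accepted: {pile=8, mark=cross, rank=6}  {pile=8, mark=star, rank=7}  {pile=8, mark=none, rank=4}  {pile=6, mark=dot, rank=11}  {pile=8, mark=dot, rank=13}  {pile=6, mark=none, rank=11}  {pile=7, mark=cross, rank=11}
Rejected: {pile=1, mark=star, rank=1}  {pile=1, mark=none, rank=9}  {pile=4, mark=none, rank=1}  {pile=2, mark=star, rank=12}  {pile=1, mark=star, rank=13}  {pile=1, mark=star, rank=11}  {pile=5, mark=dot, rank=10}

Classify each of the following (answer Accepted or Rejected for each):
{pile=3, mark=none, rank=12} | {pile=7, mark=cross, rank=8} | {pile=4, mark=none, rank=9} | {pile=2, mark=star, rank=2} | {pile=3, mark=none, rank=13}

The pattern is that an item is 'Accepted' exactly when: pile ≥ 6.

Rejected, Accepted, Rejected, Rejected, Rejected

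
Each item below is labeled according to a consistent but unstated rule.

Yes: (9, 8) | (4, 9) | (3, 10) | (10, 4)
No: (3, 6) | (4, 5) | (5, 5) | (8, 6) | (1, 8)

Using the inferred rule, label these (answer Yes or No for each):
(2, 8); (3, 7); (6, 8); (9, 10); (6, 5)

Every 'Yes' example satisfies: max ≥ 9. None of the 'No' examples do.
(2, 8) → max 8 → No. (3, 7) → max 7 → No. (6, 8) → max 8 → No. (9, 10) → max 10 → Yes. (6, 5) → max 6 → No.

No, No, No, Yes, No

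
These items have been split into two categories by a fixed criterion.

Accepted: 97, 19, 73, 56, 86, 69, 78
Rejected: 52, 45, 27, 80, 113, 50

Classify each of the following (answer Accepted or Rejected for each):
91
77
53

Accepted, Accepted, Rejected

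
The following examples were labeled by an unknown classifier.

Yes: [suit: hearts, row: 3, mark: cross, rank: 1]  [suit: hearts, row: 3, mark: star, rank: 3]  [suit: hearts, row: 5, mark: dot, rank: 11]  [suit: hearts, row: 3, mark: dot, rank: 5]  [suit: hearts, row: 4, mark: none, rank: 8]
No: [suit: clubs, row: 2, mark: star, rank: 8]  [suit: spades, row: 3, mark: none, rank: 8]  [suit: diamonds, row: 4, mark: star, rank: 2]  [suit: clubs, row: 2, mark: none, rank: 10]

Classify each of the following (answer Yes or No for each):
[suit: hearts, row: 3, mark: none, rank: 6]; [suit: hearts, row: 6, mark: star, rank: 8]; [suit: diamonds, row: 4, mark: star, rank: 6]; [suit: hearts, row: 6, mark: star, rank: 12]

Yes, Yes, No, Yes

The rule appears to be: suit is hearts.
[suit: hearts, row: 3, mark: none, rank: 6]: Yes (suit is hearts). [suit: hearts, row: 6, mark: star, rank: 8]: Yes (suit is hearts). [suit: diamonds, row: 4, mark: star, rank: 6]: No (suit is diamonds). [suit: hearts, row: 6, mark: star, rank: 12]: Yes (suit is hearts).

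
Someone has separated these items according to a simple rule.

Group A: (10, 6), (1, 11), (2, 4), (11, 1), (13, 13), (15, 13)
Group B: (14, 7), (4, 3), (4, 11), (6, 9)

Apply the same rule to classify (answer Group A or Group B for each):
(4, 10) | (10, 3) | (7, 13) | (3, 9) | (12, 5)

Group A, Group B, Group A, Group A, Group B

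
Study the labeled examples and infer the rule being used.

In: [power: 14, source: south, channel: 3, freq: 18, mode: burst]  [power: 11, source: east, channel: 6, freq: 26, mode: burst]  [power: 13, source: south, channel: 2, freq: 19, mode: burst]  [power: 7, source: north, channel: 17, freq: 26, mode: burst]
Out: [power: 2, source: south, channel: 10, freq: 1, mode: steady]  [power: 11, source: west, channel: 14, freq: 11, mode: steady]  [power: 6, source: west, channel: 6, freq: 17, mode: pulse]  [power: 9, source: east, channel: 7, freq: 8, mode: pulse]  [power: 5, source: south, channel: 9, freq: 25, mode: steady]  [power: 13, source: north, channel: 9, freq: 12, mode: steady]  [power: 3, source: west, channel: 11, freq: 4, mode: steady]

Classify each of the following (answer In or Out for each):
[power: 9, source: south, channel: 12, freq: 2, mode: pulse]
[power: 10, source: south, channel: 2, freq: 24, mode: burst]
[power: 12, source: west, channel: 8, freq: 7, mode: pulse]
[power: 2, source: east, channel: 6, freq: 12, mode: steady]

Out, In, Out, Out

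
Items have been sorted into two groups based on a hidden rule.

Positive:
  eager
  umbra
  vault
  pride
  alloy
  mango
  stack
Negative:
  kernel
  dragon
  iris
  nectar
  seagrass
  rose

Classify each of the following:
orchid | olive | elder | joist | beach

Negative, Positive, Positive, Positive, Positive

Every 'Positive' example satisfies: odd length. None of the 'Negative' examples do.
Negative: orchid, since length 6. Positive: olive, since length 5. Positive: elder, since length 5. Positive: joist, since length 5. Positive: beach, since length 5.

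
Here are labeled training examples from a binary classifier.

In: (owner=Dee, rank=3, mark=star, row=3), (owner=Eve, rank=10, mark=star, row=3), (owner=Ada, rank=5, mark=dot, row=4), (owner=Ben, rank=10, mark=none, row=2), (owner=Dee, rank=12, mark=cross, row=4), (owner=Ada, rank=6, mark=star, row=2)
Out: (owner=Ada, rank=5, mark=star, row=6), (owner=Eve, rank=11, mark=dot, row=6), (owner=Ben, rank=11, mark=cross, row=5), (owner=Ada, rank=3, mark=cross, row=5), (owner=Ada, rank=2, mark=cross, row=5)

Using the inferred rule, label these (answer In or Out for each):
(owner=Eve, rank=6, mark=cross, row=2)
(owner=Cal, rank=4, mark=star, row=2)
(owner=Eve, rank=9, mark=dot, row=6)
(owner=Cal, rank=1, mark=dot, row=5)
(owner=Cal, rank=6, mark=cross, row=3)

In, In, Out, Out, In

Every 'In' example satisfies: row ≤ 4. None of the 'Out' examples do.
In: (owner=Eve, rank=6, mark=cross, row=2), since row = 2.
In: (owner=Cal, rank=4, mark=star, row=2), since row = 2.
Out: (owner=Eve, rank=9, mark=dot, row=6), since row = 6.
Out: (owner=Cal, rank=1, mark=dot, row=5), since row = 5.
In: (owner=Cal, rank=6, mark=cross, row=3), since row = 3.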